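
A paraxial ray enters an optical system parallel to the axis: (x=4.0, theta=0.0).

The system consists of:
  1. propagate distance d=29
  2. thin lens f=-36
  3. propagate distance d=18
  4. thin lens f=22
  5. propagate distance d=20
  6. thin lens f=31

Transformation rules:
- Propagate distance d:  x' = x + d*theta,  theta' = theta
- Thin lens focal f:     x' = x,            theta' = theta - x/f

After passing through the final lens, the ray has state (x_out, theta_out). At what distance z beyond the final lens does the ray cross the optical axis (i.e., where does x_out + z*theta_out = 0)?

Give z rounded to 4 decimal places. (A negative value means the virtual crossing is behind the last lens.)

Initial: x=4.0000 theta=0.0000
After 1 (propagate distance d=29): x=4.0000 theta=0.0000
After 2 (thin lens f=-36): x=4.0000 theta=1/9 (≈0.1111)
After 3 (propagate distance d=18): x=6.0000 theta=1/9 (≈0.1111)
After 4 (thin lens f=22): x=6.0000 theta=-16/99 (≈-0.1616)
After 5 (propagate distance d=20): x=274/99 (≈2.7677) theta=-16/99 (≈-0.1616)
After 6 (thin lens f=31): x=274/99 (≈2.7677) theta=-70/279 (≈-0.2509)
z_focus = -x_out/theta_out = -(274/99)/(-70/279) = 4247/385 ≈ 11.0312
Rounded to 4 decimal places: z = 11.0312

Answer: 11.0312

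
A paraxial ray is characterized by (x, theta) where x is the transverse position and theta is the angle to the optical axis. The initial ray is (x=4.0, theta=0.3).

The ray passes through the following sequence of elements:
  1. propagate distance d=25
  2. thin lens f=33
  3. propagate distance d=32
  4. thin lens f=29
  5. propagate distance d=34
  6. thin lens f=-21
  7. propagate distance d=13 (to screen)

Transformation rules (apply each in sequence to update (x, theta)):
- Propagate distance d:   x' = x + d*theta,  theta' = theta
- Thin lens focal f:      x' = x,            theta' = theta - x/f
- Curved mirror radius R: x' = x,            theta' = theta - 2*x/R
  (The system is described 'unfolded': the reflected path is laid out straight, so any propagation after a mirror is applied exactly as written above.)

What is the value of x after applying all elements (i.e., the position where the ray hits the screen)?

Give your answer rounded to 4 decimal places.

Answer: -10.5360

Derivation:
Initial: x=4.0000 theta=0.3000
After 1 (propagate distance d=25): x=11.5000 theta=0.3000
After 2 (thin lens f=33): x=11.5000 theta=-8/165 (≈-0.0485)
After 3 (propagate distance d=32): x=3283/330 (≈9.9485) theta=-8/165 (≈-0.0485)
After 4 (thin lens f=29): x=3283/330 (≈9.9485) theta=-1249/3190 (≈-0.3915)
After 5 (propagate distance d=34): x=-32191/9570 (≈-3.3637) theta=-1249/3190 (≈-0.3915)
After 6 (thin lens f=-21): x=-32191/9570 (≈-3.3637) theta=-55439/100485 (≈-0.5517)
After 7 (propagate distance d=13 (to screen)): x=-423485/40194 (≈-10.5360) theta=-55439/100485 (≈-0.5517)
Rounded to 4 decimal places: x = -10.5360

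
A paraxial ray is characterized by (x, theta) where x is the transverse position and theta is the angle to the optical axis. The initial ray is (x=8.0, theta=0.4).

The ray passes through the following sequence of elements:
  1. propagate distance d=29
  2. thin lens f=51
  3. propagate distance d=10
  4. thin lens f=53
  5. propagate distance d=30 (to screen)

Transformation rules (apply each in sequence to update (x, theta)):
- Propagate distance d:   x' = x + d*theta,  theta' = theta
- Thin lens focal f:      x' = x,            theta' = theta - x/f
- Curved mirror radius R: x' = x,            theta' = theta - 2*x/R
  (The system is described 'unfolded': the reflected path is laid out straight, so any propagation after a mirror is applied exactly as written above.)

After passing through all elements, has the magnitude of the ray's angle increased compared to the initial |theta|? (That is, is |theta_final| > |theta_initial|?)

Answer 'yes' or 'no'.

Answer: no

Derivation:
Initial: x=8.0000 theta=0.4000
After 1 (propagate distance d=29): x=19.6000 theta=0.4000
After 2 (thin lens f=51): x=19.6000 theta=4/255 (≈0.0157)
After 3 (propagate distance d=10): x=5038/255 (≈19.7569) theta=4/255 (≈0.0157)
After 4 (thin lens f=53): x=5038/255 (≈19.7569) theta=-4826/13515 (≈-0.3571)
After 5 (propagate distance d=30 (to screen)): x=122234/13515 (≈9.0443) theta=-4826/13515 (≈-0.3571)
|theta_initial|=0.4000 |theta_final|=4826/13515 (≈0.3571) -> not increased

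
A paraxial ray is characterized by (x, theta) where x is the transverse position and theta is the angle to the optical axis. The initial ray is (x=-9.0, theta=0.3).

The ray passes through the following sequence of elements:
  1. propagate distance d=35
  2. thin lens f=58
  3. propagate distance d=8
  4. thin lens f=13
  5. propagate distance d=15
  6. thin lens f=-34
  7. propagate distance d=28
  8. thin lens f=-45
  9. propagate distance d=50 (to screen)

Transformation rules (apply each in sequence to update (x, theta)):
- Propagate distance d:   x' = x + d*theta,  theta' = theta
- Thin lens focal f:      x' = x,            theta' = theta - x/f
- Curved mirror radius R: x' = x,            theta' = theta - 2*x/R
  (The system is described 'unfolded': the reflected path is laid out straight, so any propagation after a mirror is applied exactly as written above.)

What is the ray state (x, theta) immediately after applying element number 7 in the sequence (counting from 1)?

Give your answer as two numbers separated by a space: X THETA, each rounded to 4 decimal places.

Answer: 6.1839 0.0943

Derivation:
Initial: x=-9.0000 theta=0.3000
After 1 (propagate distance d=35): x=1.5000 theta=0.3000
After 2 (thin lens f=58): x=1.5000 theta=159/580 (≈0.2741)
After 3 (propagate distance d=8): x=1071/290 (≈3.6931) theta=159/580 (≈0.2741)
After 4 (thin lens f=13): x=1071/290 (≈3.6931) theta=-15/1508 (≈-0.0099)
After 5 (propagate distance d=15): x=26721/7540 (≈3.5439) theta=-15/1508 (≈-0.0099)
After 6 (thin lens f=-34): x=26721/7540 (≈3.5439) theta=24171/256360 (≈0.0943)
After 7 (propagate distance d=28): x=792651/128180 (≈6.1839) theta=24171/256360 (≈0.0943)
Rounded to 4 decimal places: x = 6.1839, theta = 0.0943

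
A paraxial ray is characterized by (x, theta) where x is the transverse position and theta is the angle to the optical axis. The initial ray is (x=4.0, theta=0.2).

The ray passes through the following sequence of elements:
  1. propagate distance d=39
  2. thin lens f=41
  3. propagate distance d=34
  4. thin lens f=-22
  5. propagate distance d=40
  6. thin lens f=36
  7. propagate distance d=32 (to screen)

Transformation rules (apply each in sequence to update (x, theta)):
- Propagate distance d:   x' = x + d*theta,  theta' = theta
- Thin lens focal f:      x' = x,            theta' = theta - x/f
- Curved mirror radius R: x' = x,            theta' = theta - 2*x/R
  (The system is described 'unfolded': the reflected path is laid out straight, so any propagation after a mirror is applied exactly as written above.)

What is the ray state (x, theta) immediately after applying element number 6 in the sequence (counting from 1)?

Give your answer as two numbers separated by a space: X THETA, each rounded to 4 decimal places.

Initial: x=4.0000 theta=0.2000
After 1 (propagate distance d=39): x=11.8000 theta=0.2000
After 2 (thin lens f=41): x=11.8000 theta=-18/205 (≈-0.0878)
After 3 (propagate distance d=34): x=1807/205 (≈8.8146) theta=-18/205 (≈-0.0878)
After 4 (thin lens f=-22): x=1807/205 (≈8.8146) theta=1411/4510 (≈0.3129)
After 5 (propagate distance d=40): x=48097/2255 (≈21.3290) theta=1411/4510 (≈0.3129)
After 6 (thin lens f=36): x=48097/2255 (≈21.3290) theta=-22699/81180 (≈-0.2796)
Rounded to 4 decimal places: x = 21.3290, theta = -0.2796

Answer: 21.3290 -0.2796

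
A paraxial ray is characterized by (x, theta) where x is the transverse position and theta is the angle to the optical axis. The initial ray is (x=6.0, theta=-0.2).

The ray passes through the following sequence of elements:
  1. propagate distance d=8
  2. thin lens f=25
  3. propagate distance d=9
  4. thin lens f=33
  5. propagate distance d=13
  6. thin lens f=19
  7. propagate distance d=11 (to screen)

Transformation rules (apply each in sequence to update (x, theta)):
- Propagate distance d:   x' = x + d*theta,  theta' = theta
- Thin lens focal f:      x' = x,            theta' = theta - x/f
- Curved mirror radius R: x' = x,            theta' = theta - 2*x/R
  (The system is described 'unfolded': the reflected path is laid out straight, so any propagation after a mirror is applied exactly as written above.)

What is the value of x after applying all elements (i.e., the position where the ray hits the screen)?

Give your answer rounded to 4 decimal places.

Answer: -6.2735

Derivation:
Initial: x=6.0000 theta=-0.2000
After 1 (propagate distance d=8): x=4.4000 theta=-0.2000
After 2 (thin lens f=25): x=4.4000 theta=-0.3760
After 3 (propagate distance d=9): x=1.0160 theta=-0.3760
After 4 (thin lens f=33): x=1.0160 theta=-1678/4125 (≈-0.4068)
After 5 (propagate distance d=13): x=-17623/4125 (≈-4.2722) theta=-1678/4125 (≈-0.4068)
After 6 (thin lens f=19): x=-17623/4125 (≈-4.2722) theta=-4753/26125 (≈-0.1819)
After 7 (propagate distance d=11 (to screen)): x=-491686/78375 (≈-6.2735) theta=-4753/26125 (≈-0.1819)
Rounded to 4 decimal places: x = -6.2735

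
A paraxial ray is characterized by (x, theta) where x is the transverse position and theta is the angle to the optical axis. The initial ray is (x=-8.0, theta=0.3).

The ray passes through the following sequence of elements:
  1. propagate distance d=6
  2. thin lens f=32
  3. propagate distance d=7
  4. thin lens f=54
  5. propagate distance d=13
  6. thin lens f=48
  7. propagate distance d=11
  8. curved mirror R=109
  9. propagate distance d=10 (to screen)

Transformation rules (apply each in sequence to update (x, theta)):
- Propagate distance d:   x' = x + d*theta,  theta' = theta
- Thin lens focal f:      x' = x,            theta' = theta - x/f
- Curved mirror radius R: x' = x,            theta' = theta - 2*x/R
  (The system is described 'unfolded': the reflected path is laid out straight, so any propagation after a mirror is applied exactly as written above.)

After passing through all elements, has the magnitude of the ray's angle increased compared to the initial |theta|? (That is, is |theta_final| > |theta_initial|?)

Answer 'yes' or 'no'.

Answer: no

Derivation:
Initial: x=-8.0000 theta=0.3000
After 1 (propagate distance d=6): x=-6.2000 theta=0.3000
After 2 (thin lens f=32): x=-6.2000 theta=79/160 (≈0.4938)
After 3 (propagate distance d=7): x=-439/160 (≈-2.7438) theta=79/160 (≈0.4938)
After 4 (thin lens f=54): x=-439/160 (≈-2.7438) theta=941/1728 (≈0.5446)
After 5 (propagate distance d=13): x=37459/8640 (≈4.3355) theta=941/1728 (≈0.5446)
After 6 (thin lens f=48): x=37459/8640 (≈4.3355) theta=188381/414720 (≈0.4542)
After 7 (propagate distance d=11): x=3870223/414720 (≈9.3321) theta=188381/414720 (≈0.4542)
After 8 (curved mirror R=109): x=3870223/414720 (≈9.3321) theta=4264361/15068160 (≈0.2830)
After 9 (propagate distance d=10 (to screen)): x=549785137/45204480 (≈12.1622) theta=4264361/15068160 (≈0.2830)
|theta_initial|=0.3000 |theta_final|=4264361/15068160 (≈0.2830) -> not increased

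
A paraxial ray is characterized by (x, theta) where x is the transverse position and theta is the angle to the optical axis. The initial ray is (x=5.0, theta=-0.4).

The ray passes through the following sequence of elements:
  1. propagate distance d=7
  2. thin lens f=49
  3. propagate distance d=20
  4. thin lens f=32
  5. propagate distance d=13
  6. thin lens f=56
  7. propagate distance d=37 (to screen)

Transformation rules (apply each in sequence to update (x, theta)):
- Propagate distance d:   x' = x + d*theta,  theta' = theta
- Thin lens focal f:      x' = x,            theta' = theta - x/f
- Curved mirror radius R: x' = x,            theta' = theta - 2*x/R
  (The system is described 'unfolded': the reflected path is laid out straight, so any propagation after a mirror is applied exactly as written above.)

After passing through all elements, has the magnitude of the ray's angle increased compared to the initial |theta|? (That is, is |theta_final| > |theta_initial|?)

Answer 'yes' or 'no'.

Initial: x=5.0000 theta=-0.4000
After 1 (propagate distance d=7): x=2.2000 theta=-0.4000
After 2 (thin lens f=49): x=2.2000 theta=-109/245 (≈-0.4449)
After 3 (propagate distance d=20): x=-1641/245 (≈-6.6980) theta=-109/245 (≈-0.4449)
After 4 (thin lens f=32): x=-1641/245 (≈-6.6980) theta=-1847/7840 (≈-0.2356)
After 5 (propagate distance d=13): x=-76523/7840 (≈-9.7606) theta=-1847/7840 (≈-0.2356)
After 6 (thin lens f=56): x=-76523/7840 (≈-9.7606) theta=-26909/439040 (≈-0.0613)
After 7 (propagate distance d=37 (to screen)): x=-5280921/439040 (≈-12.0283) theta=-26909/439040 (≈-0.0613)
|theta_initial|=0.4000 |theta_final|=26909/439040 (≈0.0613) -> not increased

Answer: no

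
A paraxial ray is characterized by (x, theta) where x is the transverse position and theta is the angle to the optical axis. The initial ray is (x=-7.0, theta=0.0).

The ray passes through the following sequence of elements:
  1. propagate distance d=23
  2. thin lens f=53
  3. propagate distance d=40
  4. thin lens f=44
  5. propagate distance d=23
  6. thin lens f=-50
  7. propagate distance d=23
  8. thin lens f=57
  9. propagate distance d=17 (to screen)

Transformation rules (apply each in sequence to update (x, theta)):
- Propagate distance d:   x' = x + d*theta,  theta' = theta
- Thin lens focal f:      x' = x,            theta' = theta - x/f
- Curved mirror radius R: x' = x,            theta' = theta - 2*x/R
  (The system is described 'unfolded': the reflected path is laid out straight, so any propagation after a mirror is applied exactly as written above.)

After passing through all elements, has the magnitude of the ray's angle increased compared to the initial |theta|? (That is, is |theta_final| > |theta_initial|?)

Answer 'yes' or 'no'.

Answer: yes

Derivation:
Initial: x=-7.0000 theta=0.0000
After 1 (propagate distance d=23): x=-7.0000 theta=0.0000
After 2 (thin lens f=53): x=-7.0000 theta=7/53 (≈0.1321)
After 3 (propagate distance d=40): x=-91/53 (≈-1.7170) theta=7/53 (≈0.1321)
After 4 (thin lens f=44): x=-91/53 (≈-1.7170) theta=399/2332 (≈0.1711)
After 5 (propagate distance d=23): x=5173/2332 (≈2.2183) theta=399/2332 (≈0.1711)
After 6 (thin lens f=-50): x=5173/2332 (≈2.2183) theta=25123/116600 (≈0.2155)
After 7 (propagate distance d=23): x=836479/116600 (≈7.1739) theta=25123/116600 (≈0.2155)
After 8 (thin lens f=57): x=836479/116600 (≈7.1739) theta=148883/1661550 (≈0.0896)
After 9 (propagate distance d=17 (to screen)): x=57803347/6646200 (≈8.6972) theta=148883/1661550 (≈0.0896)
|theta_initial|=0.0000 |theta_final|=148883/1661550 (≈0.0896) -> increased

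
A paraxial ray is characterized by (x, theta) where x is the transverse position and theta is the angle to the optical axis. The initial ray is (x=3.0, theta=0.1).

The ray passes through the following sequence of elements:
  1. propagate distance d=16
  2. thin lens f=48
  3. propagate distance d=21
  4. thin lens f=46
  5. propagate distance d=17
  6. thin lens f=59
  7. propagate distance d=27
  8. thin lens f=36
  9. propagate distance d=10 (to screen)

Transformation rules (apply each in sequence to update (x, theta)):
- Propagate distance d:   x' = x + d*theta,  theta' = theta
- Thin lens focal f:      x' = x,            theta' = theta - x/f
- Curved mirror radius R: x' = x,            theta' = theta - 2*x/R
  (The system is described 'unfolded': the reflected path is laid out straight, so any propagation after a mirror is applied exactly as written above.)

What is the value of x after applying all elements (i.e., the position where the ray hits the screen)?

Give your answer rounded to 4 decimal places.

Initial: x=3.0000 theta=0.1000
After 1 (propagate distance d=16): x=4.6000 theta=0.1000
After 2 (thin lens f=48): x=4.6000 theta=1/240 (≈0.0042)
After 3 (propagate distance d=21): x=4.6875 theta=1/240 (≈0.0042)
After 4 (thin lens f=46): x=4.6875 theta=-1079/11040 (≈-0.0977)
After 5 (propagate distance d=17): x=33407/11040 (≈3.0260) theta=-1079/11040 (≈-0.0977)
After 6 (thin lens f=59): x=33407/11040 (≈3.0260) theta=-8089/54280 (≈-0.1490)
After 7 (propagate distance d=27): x=-649823/651360 (≈-0.9976) theta=-8089/54280 (≈-0.1490)
After 8 (thin lens f=36): x=-649823/651360 (≈-0.9976) theta=-568925/4689792 (≈-0.1213)
After 9 (propagate distance d=10 (to screen)): x=-439321/198720 (≈-2.2108) theta=-568925/4689792 (≈-0.1213)
Rounded to 4 decimal places: x = -2.2108

Answer: -2.2108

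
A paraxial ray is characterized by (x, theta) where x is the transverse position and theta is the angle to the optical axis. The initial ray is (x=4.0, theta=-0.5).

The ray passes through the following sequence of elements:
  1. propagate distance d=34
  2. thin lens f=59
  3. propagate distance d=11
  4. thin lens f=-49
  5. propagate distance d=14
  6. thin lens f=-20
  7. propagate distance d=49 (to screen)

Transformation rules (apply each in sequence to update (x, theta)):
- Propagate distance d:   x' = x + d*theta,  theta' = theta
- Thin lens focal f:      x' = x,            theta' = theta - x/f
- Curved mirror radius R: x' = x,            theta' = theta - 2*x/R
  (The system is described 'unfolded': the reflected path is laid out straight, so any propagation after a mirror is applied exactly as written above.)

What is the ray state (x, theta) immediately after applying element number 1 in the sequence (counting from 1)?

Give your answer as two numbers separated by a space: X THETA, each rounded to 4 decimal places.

Answer: -13.0000 -0.5000

Derivation:
Initial: x=4.0000 theta=-0.5000
After 1 (propagate distance d=34): x=-13.0000 theta=-0.5000
Rounded to 4 decimal places: x = -13.0000, theta = -0.5000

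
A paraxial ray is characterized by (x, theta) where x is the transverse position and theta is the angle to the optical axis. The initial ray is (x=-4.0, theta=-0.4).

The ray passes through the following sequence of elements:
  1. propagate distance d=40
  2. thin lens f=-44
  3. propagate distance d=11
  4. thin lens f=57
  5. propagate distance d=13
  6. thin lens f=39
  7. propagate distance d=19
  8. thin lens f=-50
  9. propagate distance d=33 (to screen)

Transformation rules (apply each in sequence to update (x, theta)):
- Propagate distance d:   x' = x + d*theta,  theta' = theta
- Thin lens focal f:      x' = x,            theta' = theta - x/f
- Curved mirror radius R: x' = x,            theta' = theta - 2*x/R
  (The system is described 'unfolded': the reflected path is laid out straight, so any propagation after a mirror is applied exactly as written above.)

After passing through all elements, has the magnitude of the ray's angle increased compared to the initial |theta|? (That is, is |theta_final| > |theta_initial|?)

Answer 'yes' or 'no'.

Answer: no

Derivation:
Initial: x=-4.0000 theta=-0.4000
After 1 (propagate distance d=40): x=-20.0000 theta=-0.4000
After 2 (thin lens f=-44): x=-20.0000 theta=-47/55 (≈-0.8545)
After 3 (propagate distance d=11): x=-29.4000 theta=-47/55 (≈-0.8545)
After 4 (thin lens f=57): x=-29.4000 theta=-354/1045 (≈-0.3388)
After 5 (propagate distance d=13): x=-7065/209 (≈-33.8038) theta=-354/1045 (≈-0.3388)
After 6 (thin lens f=39): x=-7065/209 (≈-33.8038) theta=7173/13585 (≈0.5280)
After 7 (propagate distance d=19): x=-29358/1235 (≈-23.7717) theta=7173/13585 (≈0.5280)
After 8 (thin lens f=-50): x=-29358/1235 (≈-23.7717) theta=17856/339625 (≈0.0526)
After 9 (propagate distance d=33 (to screen)): x=-680382/30875 (≈-22.0367) theta=17856/339625 (≈0.0526)
|theta_initial|=0.4000 |theta_final|=17856/339625 (≈0.0526) -> not increased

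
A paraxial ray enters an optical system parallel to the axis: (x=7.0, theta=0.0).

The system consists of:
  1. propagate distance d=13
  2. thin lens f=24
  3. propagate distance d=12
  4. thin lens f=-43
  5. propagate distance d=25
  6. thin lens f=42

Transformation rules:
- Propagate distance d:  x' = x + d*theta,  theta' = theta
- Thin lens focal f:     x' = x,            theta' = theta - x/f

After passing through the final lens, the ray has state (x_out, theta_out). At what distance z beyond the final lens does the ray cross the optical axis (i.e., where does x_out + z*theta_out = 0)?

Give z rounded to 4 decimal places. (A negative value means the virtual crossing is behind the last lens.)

Answer: -10.4295

Derivation:
Initial: x=7.0000 theta=0.0000
After 1 (propagate distance d=13): x=7.0000 theta=0.0000
After 2 (thin lens f=24): x=7.0000 theta=-7/24 (≈-0.2917)
After 3 (propagate distance d=12): x=3.5000 theta=-7/24 (≈-0.2917)
After 4 (thin lens f=-43): x=3.5000 theta=-217/1032 (≈-0.2103)
After 5 (propagate distance d=25): x=-1813/1032 (≈-1.7568) theta=-217/1032 (≈-0.2103)
After 6 (thin lens f=42): x=-1813/1032 (≈-1.7568) theta=-1043/6192 (≈-0.1684)
z_focus = -x_out/theta_out = -(-1813/1032)/(-1043/6192) = -1554/149 ≈ -10.4295
Rounded to 4 decimal places: z = -10.4295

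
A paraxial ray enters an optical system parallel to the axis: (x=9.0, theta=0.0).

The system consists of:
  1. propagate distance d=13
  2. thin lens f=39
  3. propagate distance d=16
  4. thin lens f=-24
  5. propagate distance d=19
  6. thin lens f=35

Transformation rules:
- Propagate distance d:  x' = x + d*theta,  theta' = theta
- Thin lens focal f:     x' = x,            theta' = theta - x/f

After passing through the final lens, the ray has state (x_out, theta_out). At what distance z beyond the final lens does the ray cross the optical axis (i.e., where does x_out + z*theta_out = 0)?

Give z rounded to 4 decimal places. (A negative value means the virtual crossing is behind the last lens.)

Initial: x=9.0000 theta=0.0000
After 1 (propagate distance d=13): x=9.0000 theta=0.0000
After 2 (thin lens f=39): x=9.0000 theta=-3/13 (≈-0.2308)
After 3 (propagate distance d=16): x=69/13 (≈5.3077) theta=-3/13 (≈-0.2308)
After 4 (thin lens f=-24): x=69/13 (≈5.3077) theta=-1/104 (≈-0.0096)
After 5 (propagate distance d=19): x=5.1250 theta=-1/104 (≈-0.0096)
After 6 (thin lens f=35): x=5.1250 theta=-71/455 (≈-0.1560)
z_focus = -x_out/theta_out = -(5.1250)/(-71/455) = 18655/568 ≈ 32.8433
Rounded to 4 decimal places: z = 32.8433

Answer: 32.8433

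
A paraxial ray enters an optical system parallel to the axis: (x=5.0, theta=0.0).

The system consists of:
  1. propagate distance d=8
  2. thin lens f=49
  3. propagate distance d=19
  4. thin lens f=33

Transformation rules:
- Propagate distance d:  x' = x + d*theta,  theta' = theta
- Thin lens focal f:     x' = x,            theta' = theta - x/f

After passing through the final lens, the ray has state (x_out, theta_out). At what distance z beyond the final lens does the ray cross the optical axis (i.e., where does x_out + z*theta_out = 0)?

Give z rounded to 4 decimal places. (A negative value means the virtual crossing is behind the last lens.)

Initial: x=5.0000 theta=0.0000
After 1 (propagate distance d=8): x=5.0000 theta=0.0000
After 2 (thin lens f=49): x=5.0000 theta=-5/49 (≈-0.1020)
After 3 (propagate distance d=19): x=150/49 (≈3.0612) theta=-5/49 (≈-0.1020)
After 4 (thin lens f=33): x=150/49 (≈3.0612) theta=-15/77 (≈-0.1948)
z_focus = -x_out/theta_out = -(150/49)/(-15/77) = 110/7 ≈ 15.7143
Rounded to 4 decimal places: z = 15.7143

Answer: 15.7143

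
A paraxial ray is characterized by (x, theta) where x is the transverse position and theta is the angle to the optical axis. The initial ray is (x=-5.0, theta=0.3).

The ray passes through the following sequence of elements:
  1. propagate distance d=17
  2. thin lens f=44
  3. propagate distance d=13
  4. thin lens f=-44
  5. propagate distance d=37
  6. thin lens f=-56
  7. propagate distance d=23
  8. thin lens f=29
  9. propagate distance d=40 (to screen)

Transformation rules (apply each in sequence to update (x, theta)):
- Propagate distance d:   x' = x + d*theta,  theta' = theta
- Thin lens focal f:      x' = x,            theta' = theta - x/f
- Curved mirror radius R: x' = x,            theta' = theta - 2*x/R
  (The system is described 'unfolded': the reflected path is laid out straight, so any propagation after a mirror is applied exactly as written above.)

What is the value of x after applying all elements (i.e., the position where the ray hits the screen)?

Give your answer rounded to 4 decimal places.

Answer: 15.4176

Derivation:
Initial: x=-5.0000 theta=0.3000
After 1 (propagate distance d=17): x=0.1000 theta=0.3000
After 2 (thin lens f=44): x=0.1000 theta=131/440 (≈0.2977)
After 3 (propagate distance d=13): x=1747/440 (≈3.9705) theta=131/440 (≈0.2977)
After 4 (thin lens f=-44): x=1747/440 (≈3.9705) theta=7511/19360 (≈0.3880)
After 5 (propagate distance d=37): x=70955/3872 (≈18.3252) theta=7511/19360 (≈0.3880)
After 6 (thin lens f=-56): x=70955/3872 (≈18.3252) theta=775391/1084160 (≈0.7152)
After 7 (propagate distance d=23): x=37701393/1084160 (≈34.7748) theta=775391/1084160 (≈0.7152)
After 8 (thin lens f=29): x=37701393/1084160 (≈34.7748) theta=-7607527/15720320 (≈-0.4839)
After 9 (propagate distance d=40 (to screen)): x=484738237/31440640 (≈15.4176) theta=-7607527/15720320 (≈-0.4839)
Rounded to 4 decimal places: x = 15.4176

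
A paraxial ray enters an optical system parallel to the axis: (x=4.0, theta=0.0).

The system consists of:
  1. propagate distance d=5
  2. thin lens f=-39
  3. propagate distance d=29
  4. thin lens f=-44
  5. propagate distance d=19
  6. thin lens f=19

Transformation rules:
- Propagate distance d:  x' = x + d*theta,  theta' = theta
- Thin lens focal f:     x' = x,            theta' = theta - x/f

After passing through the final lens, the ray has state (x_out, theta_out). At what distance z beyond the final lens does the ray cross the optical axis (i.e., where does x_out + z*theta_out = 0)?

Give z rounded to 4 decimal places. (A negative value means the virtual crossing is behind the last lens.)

Answer: 32.5134

Derivation:
Initial: x=4.0000 theta=0.0000
After 1 (propagate distance d=5): x=4.0000 theta=0.0000
After 2 (thin lens f=-39): x=4.0000 theta=4/39 (≈0.1026)
After 3 (propagate distance d=29): x=272/39 (≈6.9744) theta=4/39 (≈0.1026)
After 4 (thin lens f=-44): x=272/39 (≈6.9744) theta=112/429 (≈0.2611)
After 5 (propagate distance d=19): x=5120/429 (≈11.9347) theta=112/429 (≈0.2611)
After 6 (thin lens f=19): x=5120/429 (≈11.9347) theta=-272/741 (≈-0.3671)
z_focus = -x_out/theta_out = -(5120/429)/(-272/741) = 6080/187 ≈ 32.5134
Rounded to 4 decimal places: z = 32.5134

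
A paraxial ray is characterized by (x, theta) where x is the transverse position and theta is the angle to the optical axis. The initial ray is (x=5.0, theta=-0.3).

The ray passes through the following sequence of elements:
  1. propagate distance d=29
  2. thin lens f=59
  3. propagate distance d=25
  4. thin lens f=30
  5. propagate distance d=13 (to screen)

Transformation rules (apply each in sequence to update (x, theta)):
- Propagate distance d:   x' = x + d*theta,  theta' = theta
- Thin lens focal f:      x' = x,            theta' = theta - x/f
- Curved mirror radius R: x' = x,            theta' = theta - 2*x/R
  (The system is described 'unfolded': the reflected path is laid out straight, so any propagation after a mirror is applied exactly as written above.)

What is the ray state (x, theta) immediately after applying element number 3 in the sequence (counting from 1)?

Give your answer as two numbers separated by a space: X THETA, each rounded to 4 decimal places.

Answer: -9.6322 -0.2373

Derivation:
Initial: x=5.0000 theta=-0.3000
After 1 (propagate distance d=29): x=-3.7000 theta=-0.3000
After 2 (thin lens f=59): x=-3.7000 theta=-14/59 (≈-0.2373)
After 3 (propagate distance d=25): x=-5683/590 (≈-9.6322) theta=-14/59 (≈-0.2373)
Rounded to 4 decimal places: x = -9.6322, theta = -0.2373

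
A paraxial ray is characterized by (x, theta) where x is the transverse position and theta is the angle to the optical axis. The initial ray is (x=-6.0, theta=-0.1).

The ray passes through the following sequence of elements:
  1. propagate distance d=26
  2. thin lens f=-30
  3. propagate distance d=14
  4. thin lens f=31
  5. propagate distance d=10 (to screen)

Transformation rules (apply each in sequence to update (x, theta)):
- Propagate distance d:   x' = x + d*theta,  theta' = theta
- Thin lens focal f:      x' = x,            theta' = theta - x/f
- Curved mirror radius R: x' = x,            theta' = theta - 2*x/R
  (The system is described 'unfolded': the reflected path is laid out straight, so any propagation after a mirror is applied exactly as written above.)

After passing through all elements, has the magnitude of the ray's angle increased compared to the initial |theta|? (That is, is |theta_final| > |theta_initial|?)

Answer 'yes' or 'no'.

Answer: no

Derivation:
Initial: x=-6.0000 theta=-0.1000
After 1 (propagate distance d=26): x=-8.6000 theta=-0.1000
After 2 (thin lens f=-30): x=-8.6000 theta=-29/75 (≈-0.3867)
After 3 (propagate distance d=14): x=-1051/75 (≈-14.0133) theta=-29/75 (≈-0.3867)
After 4 (thin lens f=31): x=-1051/75 (≈-14.0133) theta=152/2325 (≈0.0654)
After 5 (propagate distance d=10 (to screen)): x=-31061/2325 (≈-13.3596) theta=152/2325 (≈0.0654)
|theta_initial|=0.1000 |theta_final|=152/2325 (≈0.0654) -> not increased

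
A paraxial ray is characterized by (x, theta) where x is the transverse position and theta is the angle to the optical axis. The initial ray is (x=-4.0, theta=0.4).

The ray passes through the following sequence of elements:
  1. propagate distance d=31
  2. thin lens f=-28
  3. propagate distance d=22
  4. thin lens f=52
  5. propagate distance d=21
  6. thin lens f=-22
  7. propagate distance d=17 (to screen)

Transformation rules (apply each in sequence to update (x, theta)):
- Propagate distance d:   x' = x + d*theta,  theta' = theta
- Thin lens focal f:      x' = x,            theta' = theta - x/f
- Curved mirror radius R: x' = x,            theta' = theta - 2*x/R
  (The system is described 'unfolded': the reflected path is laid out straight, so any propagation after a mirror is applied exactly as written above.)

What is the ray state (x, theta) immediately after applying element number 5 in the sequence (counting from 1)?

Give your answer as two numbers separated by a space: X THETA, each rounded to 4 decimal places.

Answer: 28.8885 0.2423

Derivation:
Initial: x=-4.0000 theta=0.4000
After 1 (propagate distance d=31): x=8.4000 theta=0.4000
After 2 (thin lens f=-28): x=8.4000 theta=0.7000
After 3 (propagate distance d=22): x=23.8000 theta=0.7000
After 4 (thin lens f=52): x=23.8000 theta=63/260 (≈0.2423)
After 5 (propagate distance d=21): x=7511/260 (≈28.8885) theta=63/260 (≈0.2423)
Rounded to 4 decimal places: x = 28.8885, theta = 0.2423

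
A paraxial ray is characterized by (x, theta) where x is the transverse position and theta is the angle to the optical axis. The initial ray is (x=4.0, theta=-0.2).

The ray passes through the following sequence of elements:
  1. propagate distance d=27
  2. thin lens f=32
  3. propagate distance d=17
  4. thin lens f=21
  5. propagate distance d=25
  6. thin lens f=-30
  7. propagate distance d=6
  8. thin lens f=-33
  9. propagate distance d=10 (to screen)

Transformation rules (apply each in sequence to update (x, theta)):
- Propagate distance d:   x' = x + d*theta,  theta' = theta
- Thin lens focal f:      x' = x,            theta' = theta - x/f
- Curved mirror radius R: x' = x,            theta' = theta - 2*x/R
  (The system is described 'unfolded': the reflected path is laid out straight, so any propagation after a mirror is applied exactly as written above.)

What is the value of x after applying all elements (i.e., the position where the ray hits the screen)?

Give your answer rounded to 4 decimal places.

Answer: -5.2868

Derivation:
Initial: x=4.0000 theta=-0.2000
After 1 (propagate distance d=27): x=-1.4000 theta=-0.2000
After 2 (thin lens f=32): x=-1.4000 theta=-5/32 (≈-0.1563)
After 3 (propagate distance d=17): x=-649/160 (≈-4.0563) theta=-5/32 (≈-0.1563)
After 4 (thin lens f=21): x=-649/160 (≈-4.0563) theta=31/840 (≈0.0369)
After 5 (propagate distance d=25): x=-10529/3360 (≈-3.1336) theta=31/840 (≈0.0369)
After 6 (thin lens f=-30): x=-10529/3360 (≈-3.1336) theta=-6809/100800 (≈-0.0675)
After 7 (propagate distance d=6): x=-9909/2800 (≈-3.5389) theta=-6809/100800 (≈-0.0675)
After 8 (thin lens f=-33): x=-9909/2800 (≈-3.5389) theta=-193807/1108800 (≈-0.1748)
After 9 (propagate distance d=10 (to screen)): x=-2931017/554400 (≈-5.2868) theta=-193807/1108800 (≈-0.1748)
Rounded to 4 decimal places: x = -5.2868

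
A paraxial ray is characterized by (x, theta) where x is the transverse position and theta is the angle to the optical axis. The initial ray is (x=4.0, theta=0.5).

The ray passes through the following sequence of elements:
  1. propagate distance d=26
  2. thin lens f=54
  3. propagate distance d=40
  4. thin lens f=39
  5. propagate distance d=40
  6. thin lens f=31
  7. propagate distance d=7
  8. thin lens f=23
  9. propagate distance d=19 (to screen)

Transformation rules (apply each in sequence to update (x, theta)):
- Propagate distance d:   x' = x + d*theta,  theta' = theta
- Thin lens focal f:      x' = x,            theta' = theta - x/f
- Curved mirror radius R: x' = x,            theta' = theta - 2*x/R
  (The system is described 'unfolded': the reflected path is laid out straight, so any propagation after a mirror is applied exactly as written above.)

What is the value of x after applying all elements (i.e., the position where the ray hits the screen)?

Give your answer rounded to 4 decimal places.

Answer: -12.1521

Derivation:
Initial: x=4.0000 theta=0.5000
After 1 (propagate distance d=26): x=17.0000 theta=0.5000
After 2 (thin lens f=54): x=17.0000 theta=5/27 (≈0.1852)
After 3 (propagate distance d=40): x=659/27 (≈24.4074) theta=5/27 (≈0.1852)
After 4 (thin lens f=39): x=659/27 (≈24.4074) theta=-464/1053 (≈-0.4406)
After 5 (propagate distance d=40): x=7141/1053 (≈6.7816) theta=-464/1053 (≈-0.4406)
After 6 (thin lens f=31): x=7141/1053 (≈6.7816) theta=-7175/10881 (≈-0.6594)
After 7 (propagate distance d=7): x=70696/32643 (≈2.1657) theta=-7175/10881 (≈-0.6594)
After 8 (thin lens f=23): x=70696/32643 (≈2.1657) theta=-565771/750789 (≈-0.7536)
After 9 (propagate distance d=19 (to screen)): x=-294311/24219 (≈-12.1521) theta=-565771/750789 (≈-0.7536)
Rounded to 4 decimal places: x = -12.1521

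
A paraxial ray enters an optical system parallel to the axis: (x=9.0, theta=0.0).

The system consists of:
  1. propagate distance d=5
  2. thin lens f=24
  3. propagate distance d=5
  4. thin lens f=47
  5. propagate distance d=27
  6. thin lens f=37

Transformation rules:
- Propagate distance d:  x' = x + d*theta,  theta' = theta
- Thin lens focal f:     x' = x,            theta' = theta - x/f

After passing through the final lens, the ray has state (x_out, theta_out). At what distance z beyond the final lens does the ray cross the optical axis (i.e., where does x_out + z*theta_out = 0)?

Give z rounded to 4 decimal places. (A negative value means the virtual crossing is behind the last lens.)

Answer: -21.1803

Derivation:
Initial: x=9.0000 theta=0.0000
After 1 (propagate distance d=5): x=9.0000 theta=0.0000
After 2 (thin lens f=24): x=9.0000 theta=-0.3750
After 3 (propagate distance d=5): x=7.1250 theta=-0.3750
After 4 (thin lens f=47): x=7.1250 theta=-99/188 (≈-0.5266)
After 5 (propagate distance d=27): x=-2667/376 (≈-7.0931) theta=-99/188 (≈-0.5266)
After 6 (thin lens f=37): x=-2667/376 (≈-7.0931) theta=-4659/13912 (≈-0.3349)
z_focus = -x_out/theta_out = -(-2667/376)/(-4659/13912) = -32893/1553 ≈ -21.1803
Rounded to 4 decimal places: z = -21.1803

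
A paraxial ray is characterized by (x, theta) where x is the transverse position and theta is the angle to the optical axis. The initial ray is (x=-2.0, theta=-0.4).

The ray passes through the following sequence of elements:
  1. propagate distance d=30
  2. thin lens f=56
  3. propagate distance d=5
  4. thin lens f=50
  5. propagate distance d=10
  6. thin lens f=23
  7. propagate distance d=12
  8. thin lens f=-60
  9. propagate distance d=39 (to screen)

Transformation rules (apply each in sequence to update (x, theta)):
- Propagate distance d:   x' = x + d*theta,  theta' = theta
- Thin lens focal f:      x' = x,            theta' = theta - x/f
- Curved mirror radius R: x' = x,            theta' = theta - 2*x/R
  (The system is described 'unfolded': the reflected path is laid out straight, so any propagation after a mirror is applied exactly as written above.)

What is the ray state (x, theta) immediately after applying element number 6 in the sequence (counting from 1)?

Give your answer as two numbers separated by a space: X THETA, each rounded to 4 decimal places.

Initial: x=-2.0000 theta=-0.4000
After 1 (propagate distance d=30): x=-14.0000 theta=-0.4000
After 2 (thin lens f=56): x=-14.0000 theta=-0.1500
After 3 (propagate distance d=5): x=-14.7500 theta=-0.1500
After 4 (thin lens f=50): x=-14.7500 theta=0.1450
After 5 (propagate distance d=10): x=-13.3000 theta=0.1450
After 6 (thin lens f=23): x=-13.3000 theta=3327/4600 (≈0.7233)
Rounded to 4 decimal places: x = -13.3000, theta = 0.7233

Answer: -13.3000 0.7233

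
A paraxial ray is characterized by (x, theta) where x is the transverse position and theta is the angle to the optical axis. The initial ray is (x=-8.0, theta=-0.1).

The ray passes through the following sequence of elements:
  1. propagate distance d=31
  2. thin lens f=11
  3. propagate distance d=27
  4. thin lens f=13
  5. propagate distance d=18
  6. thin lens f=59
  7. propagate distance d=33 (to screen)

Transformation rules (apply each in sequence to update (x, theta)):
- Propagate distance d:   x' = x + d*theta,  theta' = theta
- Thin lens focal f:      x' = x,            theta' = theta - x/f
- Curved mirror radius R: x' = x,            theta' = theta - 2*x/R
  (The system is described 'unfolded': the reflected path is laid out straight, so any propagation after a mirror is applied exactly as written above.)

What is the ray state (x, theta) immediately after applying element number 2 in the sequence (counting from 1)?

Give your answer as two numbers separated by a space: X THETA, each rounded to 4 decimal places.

Answer: -11.1000 0.9091

Derivation:
Initial: x=-8.0000 theta=-0.1000
After 1 (propagate distance d=31): x=-11.1000 theta=-0.1000
After 2 (thin lens f=11): x=-11.1000 theta=10/11 (≈0.9091)
Rounded to 4 decimal places: x = -11.1000, theta = 0.9091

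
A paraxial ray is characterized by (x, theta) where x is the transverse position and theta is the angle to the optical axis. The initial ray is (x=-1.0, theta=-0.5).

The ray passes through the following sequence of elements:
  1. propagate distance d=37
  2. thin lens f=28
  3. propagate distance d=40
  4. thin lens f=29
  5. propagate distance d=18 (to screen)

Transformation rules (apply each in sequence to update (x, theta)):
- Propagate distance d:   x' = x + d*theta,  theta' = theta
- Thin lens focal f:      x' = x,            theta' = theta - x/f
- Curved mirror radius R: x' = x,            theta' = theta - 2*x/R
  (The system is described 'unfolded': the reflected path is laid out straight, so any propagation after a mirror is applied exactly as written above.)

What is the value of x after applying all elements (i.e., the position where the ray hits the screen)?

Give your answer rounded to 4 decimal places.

Initial: x=-1.0000 theta=-0.5000
After 1 (propagate distance d=37): x=-19.5000 theta=-0.5000
After 2 (thin lens f=28): x=-19.5000 theta=11/56 (≈0.1964)
After 3 (propagate distance d=40): x=-163/14 (≈-11.6429) theta=11/56 (≈0.1964)
After 4 (thin lens f=29): x=-163/14 (≈-11.6429) theta=971/1624 (≈0.5979)
After 5 (propagate distance d=18 (to screen)): x=-715/812 (≈-0.8805) theta=971/1624 (≈0.5979)
Rounded to 4 decimal places: x = -0.8805

Answer: -0.8805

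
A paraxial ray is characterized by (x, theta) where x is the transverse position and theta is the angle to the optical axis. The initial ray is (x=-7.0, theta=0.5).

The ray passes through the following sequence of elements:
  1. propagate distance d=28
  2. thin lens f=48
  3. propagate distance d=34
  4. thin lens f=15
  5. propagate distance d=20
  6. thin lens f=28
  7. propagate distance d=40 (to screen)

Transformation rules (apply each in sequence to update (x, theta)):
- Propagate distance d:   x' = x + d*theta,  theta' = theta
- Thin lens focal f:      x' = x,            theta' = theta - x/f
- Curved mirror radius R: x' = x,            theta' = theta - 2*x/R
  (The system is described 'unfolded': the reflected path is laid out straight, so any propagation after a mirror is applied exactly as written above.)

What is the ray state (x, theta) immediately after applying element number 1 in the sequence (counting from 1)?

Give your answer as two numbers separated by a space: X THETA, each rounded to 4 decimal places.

Initial: x=-7.0000 theta=0.5000
After 1 (propagate distance d=28): x=7.0000 theta=0.5000
Rounded to 4 decimal places: x = 7.0000, theta = 0.5000

Answer: 7.0000 0.5000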